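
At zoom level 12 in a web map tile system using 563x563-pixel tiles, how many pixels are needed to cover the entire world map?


tiles per axis = 2^12 = 4096
total tiles = 4096^2 = 16777216
pixels per axis = 4096 * 563 = 2306048
total pixels = 2306048^2 = 5317857378304

5317857378304 pixels


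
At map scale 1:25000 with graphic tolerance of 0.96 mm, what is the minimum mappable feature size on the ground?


ground = 0.96 mm * 25000 / 1000 = 24.0 m

24.0 m


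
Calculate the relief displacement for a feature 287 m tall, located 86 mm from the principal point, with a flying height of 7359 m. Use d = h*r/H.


d = h * r / H = 287 * 86 / 7359 = 3.35 mm

3.35 mm


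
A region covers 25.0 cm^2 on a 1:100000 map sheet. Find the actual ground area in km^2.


ground_area = 25.0 * (100000/100)^2 = 25000000.0 m^2 = 25.0 km^2

25.0 km^2


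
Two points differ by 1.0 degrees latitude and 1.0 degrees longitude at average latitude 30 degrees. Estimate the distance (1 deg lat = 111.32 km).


dlat_km = 1.0 * 111.32 = 111.32
dlon_km = 1.0 * 111.32 * cos(30) ≈ 96.406
dist = sqrt(111.32^2 + 96.406^2) ≈ 147.3 km

147.3 km


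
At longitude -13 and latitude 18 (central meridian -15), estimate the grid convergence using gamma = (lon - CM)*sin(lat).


gamma = (-13 - -15) * sin(18) = 2 * 0.309017 = 0.618 degrees

0.618 degrees


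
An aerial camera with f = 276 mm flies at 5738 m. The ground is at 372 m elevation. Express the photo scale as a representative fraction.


scale = f / (H - h) = 276 mm / 5366 m = 276 / 5366000 = 1:19442

1:19442


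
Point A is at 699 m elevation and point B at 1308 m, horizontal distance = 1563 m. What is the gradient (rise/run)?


gradient = (1308 - 699) / 1563 = 609 / 1563 = 0.3896

0.3896


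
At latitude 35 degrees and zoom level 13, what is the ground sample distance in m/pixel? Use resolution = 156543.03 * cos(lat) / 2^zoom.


res = 156543.03 * cos(35) / 2^13 = 156543.03 * 0.81915204 / 8192 = 15.65 m/pixel

15.65 m/pixel


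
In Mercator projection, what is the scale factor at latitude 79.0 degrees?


SF = 1 / cos(79.0) = 1 / 0.190809 = 5.241

5.241


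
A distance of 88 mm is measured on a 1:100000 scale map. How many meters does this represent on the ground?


ground = 88 mm * 100000 / 1000 = 8800.0 m

8800.0 m


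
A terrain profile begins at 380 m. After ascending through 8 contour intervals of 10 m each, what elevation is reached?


elevation = 380 + 8 * 10 = 460 m

460 m


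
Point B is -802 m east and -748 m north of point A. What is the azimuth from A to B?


az = atan2(-802, -748) = -133.0 deg
adjusted to 0-360: 227.0 degrees

227.0 degrees


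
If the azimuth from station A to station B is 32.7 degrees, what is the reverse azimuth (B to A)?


back azimuth = (32.7 + 180) mod 360 = 212.7 degrees

212.7 degrees


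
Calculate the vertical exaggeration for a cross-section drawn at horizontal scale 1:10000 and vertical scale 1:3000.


VE = horizontal_scale / vertical_scale = 10000 / 3000 ≈ 3.3

3.3x


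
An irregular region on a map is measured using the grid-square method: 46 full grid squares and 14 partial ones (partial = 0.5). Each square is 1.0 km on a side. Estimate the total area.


effective squares = 46 + 14 * 0.5 = 53.0
area = 53.0 * 1.0 = 53.0 km^2

53.0 km^2


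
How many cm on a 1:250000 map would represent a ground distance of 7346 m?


map_cm = 7346 * 100 / 250000 = 2.9384 cm ≈ 2.94 cm

2.94 cm


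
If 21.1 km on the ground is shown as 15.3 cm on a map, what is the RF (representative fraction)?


ground = 21.1 km = 2110000 cm; RF denominator = ground / map = 2110000 / 15.3 ≈ 137908; RF = 1:137908

1:137908


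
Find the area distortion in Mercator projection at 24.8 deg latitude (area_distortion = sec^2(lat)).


area_distortion = 1/cos^2(24.8) = 1.214

1.214


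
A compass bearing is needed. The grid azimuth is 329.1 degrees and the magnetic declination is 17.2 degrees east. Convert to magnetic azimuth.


magnetic azimuth = grid azimuth - declination (east +ve)
mag_az = 329.1 - 17.2 = 311.9 degrees

311.9 degrees


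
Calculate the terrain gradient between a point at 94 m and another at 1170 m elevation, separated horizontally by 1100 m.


gradient = (1170 - 94) / 1100 = 1076 / 1100 = 0.9782

0.9782


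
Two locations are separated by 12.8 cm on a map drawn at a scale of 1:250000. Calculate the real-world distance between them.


ground = 12.8 cm * 250000 / 100 = 32000.0 m = 32.0 km

32.0 km


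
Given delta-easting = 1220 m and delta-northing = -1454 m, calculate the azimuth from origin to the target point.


az = atan2(1220, -1454) = 140.0 deg
adjusted to 0-360: 140.0 degrees

140.0 degrees


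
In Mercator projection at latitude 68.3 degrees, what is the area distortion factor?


area_distortion = 1/cos^2(68.3) = 7.315

7.315


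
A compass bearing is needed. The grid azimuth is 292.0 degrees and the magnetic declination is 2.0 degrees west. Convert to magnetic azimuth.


magnetic azimuth = grid azimuth - declination (east +ve)
mag_az = 292.0 - -2.0 = 294.0 degrees

294.0 degrees


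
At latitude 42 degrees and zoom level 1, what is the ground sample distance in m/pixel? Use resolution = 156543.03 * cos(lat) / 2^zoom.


res = 156543.03 * cos(42) / 2^1 = 156543.03 * 0.74314483 / 2 = 58167.07 m/pixel

58167.07 m/pixel


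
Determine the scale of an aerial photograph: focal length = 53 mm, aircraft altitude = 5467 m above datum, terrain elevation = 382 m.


scale = f / (H - h) = 53 mm / 5085 m = 53 / 5085000 = 1:95943

1:95943


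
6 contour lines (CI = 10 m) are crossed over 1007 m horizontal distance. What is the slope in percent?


elevation change = 6 * 10 = 60 m
slope = 60 / 1007 * 100 = 6.0%

6.0%


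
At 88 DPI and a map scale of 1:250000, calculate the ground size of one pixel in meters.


pixel_cm = 2.54 / 88 ≈ 0.028864 cm
ground = pixel_cm * 250000 / 100 = 2.54 * 250000 / (88 * 100) = 635000 / 8800 ≈ 72.16 m

72.16 m


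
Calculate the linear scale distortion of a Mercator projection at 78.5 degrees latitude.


SF = 1 / cos(78.5) = 1 / 0.199368 = 5.016

5.016


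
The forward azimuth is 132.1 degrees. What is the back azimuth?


back azimuth = (132.1 + 180) mod 360 = 312.1 degrees

312.1 degrees


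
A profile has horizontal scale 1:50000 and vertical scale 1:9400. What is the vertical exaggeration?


VE = horizontal_scale / vertical_scale = 50000 / 9400 ≈ 5.3

5.3x


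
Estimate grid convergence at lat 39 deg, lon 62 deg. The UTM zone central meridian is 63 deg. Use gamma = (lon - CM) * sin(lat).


gamma = (62 - 63) * sin(39) = -1 * 0.62932 = -0.629 degrees

-0.629 degrees


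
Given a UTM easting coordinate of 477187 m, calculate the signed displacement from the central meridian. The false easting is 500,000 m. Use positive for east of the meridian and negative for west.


displacement = 477187 - 500000 = -22813 m

-22813 m


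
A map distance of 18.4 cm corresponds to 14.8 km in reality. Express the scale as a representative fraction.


ground = 14.8 km = 1480000 cm; RF denominator = ground / map = 1480000 / 18.4 ≈ 80435; RF = 1:80435

1:80435


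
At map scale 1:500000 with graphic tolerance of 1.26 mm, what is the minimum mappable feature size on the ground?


ground = 1.26 mm * 500000 / 1000 = 630.0 m

630.0 m


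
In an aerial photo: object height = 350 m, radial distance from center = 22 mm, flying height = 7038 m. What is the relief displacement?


d = h * r / H = 350 * 22 / 7038 = 1.09 mm

1.09 mm


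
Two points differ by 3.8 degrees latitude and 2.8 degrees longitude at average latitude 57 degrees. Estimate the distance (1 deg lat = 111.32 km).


dlat_km = 3.8 * 111.32 = 423.016
dlon_km = 2.8 * 111.32 * cos(57) ≈ 169.762
dist = sqrt(423.016^2 + 169.762^2) ≈ 455.8 km

455.8 km


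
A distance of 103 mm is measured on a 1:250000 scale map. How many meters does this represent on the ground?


ground = 103 mm * 250000 / 1000 = 25750.0 m

25750.0 m


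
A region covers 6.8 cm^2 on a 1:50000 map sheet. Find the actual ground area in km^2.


ground_area = 6.8 * (50000/100)^2 = 1700000.0 m^2 = 1.7 km^2

1.7 km^2


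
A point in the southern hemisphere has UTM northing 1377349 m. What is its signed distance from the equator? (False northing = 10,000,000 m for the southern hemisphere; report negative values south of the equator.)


For southern: actual = 1377349 - 10000000 = -8622651 m

-8622651 m


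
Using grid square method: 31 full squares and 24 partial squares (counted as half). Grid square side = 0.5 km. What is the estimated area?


effective squares = 31 + 24 * 0.5 = 43.0
area = 43.0 * 0.25 = 10.75 km^2

10.75 km^2


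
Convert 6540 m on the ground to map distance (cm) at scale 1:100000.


map_cm = 6540 * 100 / 100000 = 6.54 cm

6.54 cm


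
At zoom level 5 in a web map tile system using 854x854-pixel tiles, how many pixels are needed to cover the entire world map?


tiles per axis = 2^5 = 32
total tiles = 32^2 = 1024
pixels per axis = 32 * 854 = 27328
total pixels = 27328^2 = 746819584

746819584 pixels


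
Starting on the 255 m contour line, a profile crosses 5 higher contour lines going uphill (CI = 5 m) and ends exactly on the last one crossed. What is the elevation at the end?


elevation = 255 + 5 * 5 = 280 m

280 m


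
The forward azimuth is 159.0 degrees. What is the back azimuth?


back azimuth = (159.0 + 180) mod 360 = 339.0 degrees

339.0 degrees


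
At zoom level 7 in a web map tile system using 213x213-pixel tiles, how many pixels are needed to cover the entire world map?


tiles per axis = 2^7 = 128
total tiles = 128^2 = 16384
pixels per axis = 128 * 213 = 27264
total pixels = 27264^2 = 743325696

743325696 pixels


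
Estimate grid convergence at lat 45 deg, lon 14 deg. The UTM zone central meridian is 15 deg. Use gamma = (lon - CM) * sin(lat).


gamma = (14 - 15) * sin(45) = -1 * 0.707107 = -0.707 degrees

-0.707 degrees


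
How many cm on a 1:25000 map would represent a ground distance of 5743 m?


map_cm = 5743 * 100 / 25000 = 22.972 cm ≈ 22.97 cm

22.97 cm


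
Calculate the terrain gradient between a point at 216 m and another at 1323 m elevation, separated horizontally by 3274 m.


gradient = (1323 - 216) / 3274 = 1107 / 3274 = 0.3381

0.3381


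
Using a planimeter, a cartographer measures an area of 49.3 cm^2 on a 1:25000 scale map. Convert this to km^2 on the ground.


ground_area = 49.3 * (25000/100)^2 = 3081250.0 m^2 = 3.08125 km^2 ≈ 3.081 km^2

3.081 km^2


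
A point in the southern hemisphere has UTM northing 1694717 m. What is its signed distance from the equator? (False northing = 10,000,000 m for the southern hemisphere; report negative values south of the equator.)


For southern: actual = 1694717 - 10000000 = -8305283 m

-8305283 m


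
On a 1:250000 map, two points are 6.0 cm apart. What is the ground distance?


ground = 6.0 cm * 250000 / 100 = 15000.0 m = 15.0 km

15.0 km


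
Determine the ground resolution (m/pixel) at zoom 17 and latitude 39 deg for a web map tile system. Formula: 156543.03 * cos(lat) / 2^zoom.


res = 156543.03 * cos(39) / 2^17 = 156543.03 * 0.77714596 / 131072 = 0.93 m/pixel

0.93 m/pixel


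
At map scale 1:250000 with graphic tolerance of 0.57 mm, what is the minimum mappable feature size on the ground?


ground = 0.57 mm * 250000 / 1000 = 142.5 m

142.5 m


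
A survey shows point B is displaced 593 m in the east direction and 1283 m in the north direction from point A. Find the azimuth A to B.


az = atan2(593, 1283) = 24.8 deg
adjusted to 0-360: 24.8 degrees

24.8 degrees


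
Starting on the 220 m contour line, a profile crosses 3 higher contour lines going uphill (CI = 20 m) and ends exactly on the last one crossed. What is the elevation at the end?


elevation = 220 + 3 * 20 = 280 m

280 m


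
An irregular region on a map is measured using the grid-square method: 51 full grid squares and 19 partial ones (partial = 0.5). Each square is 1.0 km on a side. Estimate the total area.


effective squares = 51 + 19 * 0.5 = 60.5
area = 60.5 * 1.0 = 60.5 km^2

60.5 km^2


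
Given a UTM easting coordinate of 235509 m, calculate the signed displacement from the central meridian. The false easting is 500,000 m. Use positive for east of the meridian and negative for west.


displacement = 235509 - 500000 = -264491 m

-264491 m


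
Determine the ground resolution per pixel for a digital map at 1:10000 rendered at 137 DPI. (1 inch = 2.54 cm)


pixel_cm = 2.54 / 137 ≈ 0.01854 cm
ground = pixel_cm * 10000 / 100 = 2.54 * 10000 / (137 * 100) = 25400 / 13700 ≈ 1.85 m

1.85 m


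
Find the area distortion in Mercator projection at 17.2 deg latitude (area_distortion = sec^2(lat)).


area_distortion = 1/cos^2(17.2) = 1.096

1.096


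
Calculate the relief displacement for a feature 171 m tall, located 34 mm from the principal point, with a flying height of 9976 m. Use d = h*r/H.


d = h * r / H = 171 * 34 / 9976 = 0.58 mm

0.58 mm


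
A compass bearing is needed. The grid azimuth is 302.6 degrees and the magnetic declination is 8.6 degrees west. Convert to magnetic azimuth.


magnetic azimuth = grid azimuth - declination (east +ve)
mag_az = 302.6 - -8.6 = 311.2 degrees

311.2 degrees


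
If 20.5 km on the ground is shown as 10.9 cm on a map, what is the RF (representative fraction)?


ground = 20.5 km = 2050000 cm; RF denominator = ground / map = 2050000 / 10.9 ≈ 188073; RF = 1:188073

1:188073


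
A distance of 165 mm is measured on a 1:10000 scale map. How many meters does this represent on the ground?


ground = 165 mm * 10000 / 1000 = 1650.0 m

1650.0 m


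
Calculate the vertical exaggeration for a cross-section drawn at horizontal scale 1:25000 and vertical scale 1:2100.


VE = horizontal_scale / vertical_scale = 25000 / 2100 ≈ 11.9

11.9x


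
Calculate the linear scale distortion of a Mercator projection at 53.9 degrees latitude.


SF = 1 / cos(53.9) = 1 / 0.589196 = 1.697

1.697


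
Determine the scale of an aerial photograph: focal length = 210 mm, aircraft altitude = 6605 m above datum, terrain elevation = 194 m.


scale = f / (H - h) = 210 mm / 6411 m = 210 / 6411000 = 1:30529

1:30529


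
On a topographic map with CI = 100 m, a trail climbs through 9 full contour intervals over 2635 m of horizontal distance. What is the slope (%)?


elevation change = 9 * 100 = 900 m
slope = 900 / 2635 * 100 = 34.2%

34.2%


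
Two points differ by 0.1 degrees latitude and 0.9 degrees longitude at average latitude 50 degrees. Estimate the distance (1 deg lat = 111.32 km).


dlat_km = 0.1 * 111.32 = 11.132
dlon_km = 0.9 * 111.32 * cos(50) ≈ 64.4
dist = sqrt(11.132^2 + 64.4^2) ≈ 65.4 km

65.4 km


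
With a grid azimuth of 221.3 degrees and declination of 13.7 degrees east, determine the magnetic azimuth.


magnetic azimuth = grid azimuth - declination (east +ve)
mag_az = 221.3 - 13.7 = 207.6 degrees

207.6 degrees


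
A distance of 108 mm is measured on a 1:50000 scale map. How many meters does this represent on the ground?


ground = 108 mm * 50000 / 1000 = 5400.0 m

5400.0 m


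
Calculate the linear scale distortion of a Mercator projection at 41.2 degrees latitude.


SF = 1 / cos(41.2) = 1 / 0.752415 = 1.329

1.329


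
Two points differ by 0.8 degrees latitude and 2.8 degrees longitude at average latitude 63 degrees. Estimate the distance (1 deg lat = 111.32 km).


dlat_km = 0.8 * 111.32 = 89.056
dlon_km = 2.8 * 111.32 * cos(63) ≈ 141.507
dist = sqrt(89.056^2 + 141.507^2) ≈ 167.2 km

167.2 km


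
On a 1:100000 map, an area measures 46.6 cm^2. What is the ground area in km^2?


ground_area = 46.6 * (100000/100)^2 = 46600000.0 m^2 = 46.6 km^2

46.6 km^2


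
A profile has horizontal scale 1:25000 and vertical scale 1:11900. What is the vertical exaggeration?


VE = horizontal_scale / vertical_scale = 25000 / 11900 ≈ 2.1

2.1x


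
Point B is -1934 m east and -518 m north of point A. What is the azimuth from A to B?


az = atan2(-1934, -518) = -105.0 deg
adjusted to 0-360: 255.0 degrees

255.0 degrees


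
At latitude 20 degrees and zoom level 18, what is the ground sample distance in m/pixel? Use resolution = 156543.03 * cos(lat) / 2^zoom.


res = 156543.03 * cos(20) / 2^18 = 156543.03 * 0.93969262 / 262144 = 0.56 m/pixel

0.56 m/pixel


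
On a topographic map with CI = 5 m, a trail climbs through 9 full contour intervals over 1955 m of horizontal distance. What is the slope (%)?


elevation change = 9 * 5 = 45 m
slope = 45 / 1955 * 100 = 2.3%

2.3%


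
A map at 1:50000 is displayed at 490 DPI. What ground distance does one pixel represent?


pixel_cm = 2.54 / 490 ≈ 0.005184 cm
ground = pixel_cm * 50000 / 100 = 2.54 * 50000 / (490 * 100) = 127000 / 49000 ≈ 2.59 m

2.59 m


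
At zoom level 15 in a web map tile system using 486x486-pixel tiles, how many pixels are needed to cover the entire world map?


tiles per axis = 2^15 = 32768
total tiles = 32768^2 = 1073741824
pixels per axis = 32768 * 486 = 15925248
total pixels = 15925248^2 = 253613523861504

253613523861504 pixels


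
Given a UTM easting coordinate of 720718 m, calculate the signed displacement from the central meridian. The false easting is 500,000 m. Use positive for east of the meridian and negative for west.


displacement = 720718 - 500000 = 220718 m

220718 m


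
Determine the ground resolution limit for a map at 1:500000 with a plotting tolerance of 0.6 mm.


ground = 0.6 mm * 500000 / 1000 = 300.0 m

300.0 m


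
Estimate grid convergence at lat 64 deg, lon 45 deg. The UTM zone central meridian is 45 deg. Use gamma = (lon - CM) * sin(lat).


gamma = (45 - 45) * sin(64) = 0 * 0.898794 = 0.0 degrees

0.0 degrees


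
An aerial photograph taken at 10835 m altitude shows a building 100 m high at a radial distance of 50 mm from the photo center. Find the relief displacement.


d = h * r / H = 100 * 50 / 10835 = 0.46 mm

0.46 mm


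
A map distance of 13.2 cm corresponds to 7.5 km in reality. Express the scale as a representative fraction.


ground = 7.5 km = 750000 cm; RF denominator = ground / map = 750000 / 13.2 ≈ 56818; RF = 1:56818

1:56818


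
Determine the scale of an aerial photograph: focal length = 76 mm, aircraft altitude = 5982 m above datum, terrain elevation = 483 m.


scale = f / (H - h) = 76 mm / 5499 m = 76 / 5499000 = 1:72355

1:72355


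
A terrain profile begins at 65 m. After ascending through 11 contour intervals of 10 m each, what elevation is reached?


elevation = 65 + 11 * 10 = 175 m

175 m


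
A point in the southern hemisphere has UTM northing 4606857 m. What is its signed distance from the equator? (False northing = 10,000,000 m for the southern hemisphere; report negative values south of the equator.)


For southern: actual = 4606857 - 10000000 = -5393143 m

-5393143 m


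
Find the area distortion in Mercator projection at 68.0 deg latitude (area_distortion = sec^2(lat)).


area_distortion = 1/cos^2(68.0) = 7.126

7.126


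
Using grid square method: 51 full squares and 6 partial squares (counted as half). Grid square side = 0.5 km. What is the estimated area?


effective squares = 51 + 6 * 0.5 = 54.0
area = 54.0 * 0.25 = 13.5 km^2

13.5 km^2


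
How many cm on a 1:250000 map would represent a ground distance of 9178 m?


map_cm = 9178 * 100 / 250000 = 3.6712 cm ≈ 3.67 cm

3.67 cm


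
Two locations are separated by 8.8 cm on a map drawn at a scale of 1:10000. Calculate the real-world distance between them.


ground = 8.8 cm * 10000 / 100 = 880.0 m

880.0 m


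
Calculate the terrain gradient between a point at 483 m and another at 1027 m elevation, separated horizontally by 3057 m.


gradient = (1027 - 483) / 3057 = 544 / 3057 = 0.178

0.178


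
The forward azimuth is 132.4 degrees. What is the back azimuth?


back azimuth = (132.4 + 180) mod 360 = 312.4 degrees

312.4 degrees


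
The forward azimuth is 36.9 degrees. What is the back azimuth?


back azimuth = (36.9 + 180) mod 360 = 216.9 degrees

216.9 degrees


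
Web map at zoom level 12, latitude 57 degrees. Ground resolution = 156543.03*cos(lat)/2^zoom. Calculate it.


res = 156543.03 * cos(57) / 2^12 = 156543.03 * 0.54463904 / 4096 = 20.82 m/pixel

20.82 m/pixel


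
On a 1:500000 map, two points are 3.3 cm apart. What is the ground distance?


ground = 3.3 cm * 500000 / 100 = 16500.0 m = 16.5 km

16.5 km


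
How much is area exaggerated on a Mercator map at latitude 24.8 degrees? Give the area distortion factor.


area_distortion = 1/cos^2(24.8) = 1.214

1.214


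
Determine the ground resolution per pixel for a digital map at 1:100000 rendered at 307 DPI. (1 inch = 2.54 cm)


pixel_cm = 2.54 / 307 ≈ 0.008274 cm
ground = pixel_cm * 100000 / 100 = 2.54 * 100000 / (307 * 100) = 254000 / 30700 ≈ 8.27 m

8.27 m


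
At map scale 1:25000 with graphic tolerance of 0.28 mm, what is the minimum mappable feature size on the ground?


ground = 0.28 mm * 25000 / 1000 = 7.0 m

7.0 m


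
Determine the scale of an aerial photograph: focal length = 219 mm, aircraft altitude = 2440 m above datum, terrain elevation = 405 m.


scale = f / (H - h) = 219 mm / 2035 m = 219 / 2035000 = 1:9292

1:9292


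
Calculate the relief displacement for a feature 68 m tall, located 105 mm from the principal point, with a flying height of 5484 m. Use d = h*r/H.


d = h * r / H = 68 * 105 / 5484 = 1.3 mm

1.3 mm


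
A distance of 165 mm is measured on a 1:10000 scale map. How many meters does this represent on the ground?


ground = 165 mm * 10000 / 1000 = 1650.0 m

1650.0 m


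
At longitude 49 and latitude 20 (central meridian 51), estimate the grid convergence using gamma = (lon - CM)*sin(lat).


gamma = (49 - 51) * sin(20) = -2 * 0.34202 = -0.684 degrees

-0.684 degrees


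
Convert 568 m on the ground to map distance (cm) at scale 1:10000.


map_cm = 568 * 100 / 10000 = 5.68 cm

5.68 cm


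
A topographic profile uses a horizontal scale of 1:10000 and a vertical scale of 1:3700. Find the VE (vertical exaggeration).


VE = horizontal_scale / vertical_scale = 10000 / 3700 ≈ 2.7

2.7x


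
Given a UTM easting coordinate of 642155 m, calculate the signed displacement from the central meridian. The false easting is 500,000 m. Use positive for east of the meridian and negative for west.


displacement = 642155 - 500000 = 142155 m

142155 m


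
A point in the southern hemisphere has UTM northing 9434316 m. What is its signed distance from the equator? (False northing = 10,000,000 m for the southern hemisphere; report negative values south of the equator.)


For southern: actual = 9434316 - 10000000 = -565684 m

-565684 m


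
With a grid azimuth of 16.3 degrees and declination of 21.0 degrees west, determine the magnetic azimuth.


magnetic azimuth = grid azimuth - declination (east +ve)
mag_az = 16.3 - -21.0 = 37.3 degrees

37.3 degrees


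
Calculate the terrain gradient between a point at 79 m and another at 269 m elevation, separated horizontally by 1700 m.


gradient = (269 - 79) / 1700 = 190 / 1700 = 0.1118

0.1118


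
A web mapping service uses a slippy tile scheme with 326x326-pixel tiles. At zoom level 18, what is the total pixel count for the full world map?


tiles per axis = 2^18 = 262144
total tiles = 262144^2 = 68719476736
pixels per axis = 262144 * 326 = 85458944
total pixels = 85458944^2 = 7303231109595136

7303231109595136 pixels


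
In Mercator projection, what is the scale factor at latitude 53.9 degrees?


SF = 1 / cos(53.9) = 1 / 0.589196 = 1.697

1.697


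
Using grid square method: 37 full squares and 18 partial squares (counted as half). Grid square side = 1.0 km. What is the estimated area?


effective squares = 37 + 18 * 0.5 = 46.0
area = 46.0 * 1.0 = 46.0 km^2

46.0 km^2


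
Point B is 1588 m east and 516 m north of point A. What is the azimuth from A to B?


az = atan2(1588, 516) = 72.0 deg
adjusted to 0-360: 72.0 degrees

72.0 degrees


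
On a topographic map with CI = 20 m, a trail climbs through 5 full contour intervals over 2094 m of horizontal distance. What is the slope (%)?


elevation change = 5 * 20 = 100 m
slope = 100 / 2094 * 100 = 4.8%

4.8%


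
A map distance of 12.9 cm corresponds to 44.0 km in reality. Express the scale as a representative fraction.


ground = 44.0 km = 4400000 cm; RF denominator = ground / map = 4400000 / 12.9 ≈ 341085; RF = 1:341085

1:341085


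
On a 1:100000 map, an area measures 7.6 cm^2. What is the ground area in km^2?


ground_area = 7.6 * (100000/100)^2 = 7600000.0 m^2 = 7.6 km^2

7.6 km^2


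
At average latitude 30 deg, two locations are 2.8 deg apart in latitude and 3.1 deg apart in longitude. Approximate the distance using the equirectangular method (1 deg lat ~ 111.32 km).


dlat_km = 2.8 * 111.32 = 311.696
dlon_km = 3.1 * 111.32 * cos(30) ≈ 298.858
dist = sqrt(311.696^2 + 298.858^2) ≈ 431.8 km

431.8 km


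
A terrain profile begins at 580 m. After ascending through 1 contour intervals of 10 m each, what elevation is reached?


elevation = 580 + 1 * 10 = 590 m

590 m


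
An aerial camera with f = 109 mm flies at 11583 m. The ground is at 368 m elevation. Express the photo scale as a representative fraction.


scale = f / (H - h) = 109 mm / 11215 m = 109 / 11215000 = 1:102890

1:102890


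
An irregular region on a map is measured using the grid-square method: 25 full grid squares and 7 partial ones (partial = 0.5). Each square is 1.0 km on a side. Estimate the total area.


effective squares = 25 + 7 * 0.5 = 28.5
area = 28.5 * 1.0 = 28.5 km^2

28.5 km^2


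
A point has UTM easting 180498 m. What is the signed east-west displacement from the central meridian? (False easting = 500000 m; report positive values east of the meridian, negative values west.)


displacement = 180498 - 500000 = -319502 m

-319502 m


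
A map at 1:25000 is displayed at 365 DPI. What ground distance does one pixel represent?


pixel_cm = 2.54 / 365 ≈ 0.006959 cm
ground = pixel_cm * 25000 / 100 = 2.54 * 25000 / (365 * 100) = 63500 / 36500 ≈ 1.74 m

1.74 m


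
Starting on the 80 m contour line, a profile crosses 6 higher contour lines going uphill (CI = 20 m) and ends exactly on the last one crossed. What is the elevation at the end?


elevation = 80 + 6 * 20 = 200 m

200 m


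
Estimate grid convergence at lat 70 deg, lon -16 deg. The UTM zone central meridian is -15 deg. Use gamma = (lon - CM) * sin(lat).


gamma = (-16 - -15) * sin(70) = -1 * 0.939693 = -0.94 degrees

-0.94 degrees


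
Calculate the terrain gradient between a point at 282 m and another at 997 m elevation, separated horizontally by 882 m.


gradient = (997 - 282) / 882 = 715 / 882 = 0.8107

0.8107


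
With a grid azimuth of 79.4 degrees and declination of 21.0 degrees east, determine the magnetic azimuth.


magnetic azimuth = grid azimuth - declination (east +ve)
mag_az = 79.4 - 21.0 = 58.4 degrees

58.4 degrees


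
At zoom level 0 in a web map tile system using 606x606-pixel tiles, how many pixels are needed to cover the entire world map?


tiles per axis = 2^0 = 1
total tiles = 1^2 = 1
pixels per axis = 1 * 606 = 606
total pixels = 606^2 = 367236

367236 pixels


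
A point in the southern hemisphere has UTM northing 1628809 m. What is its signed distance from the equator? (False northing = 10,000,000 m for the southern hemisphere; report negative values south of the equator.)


For southern: actual = 1628809 - 10000000 = -8371191 m

-8371191 m


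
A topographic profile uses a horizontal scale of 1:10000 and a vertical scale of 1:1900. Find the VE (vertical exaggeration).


VE = horizontal_scale / vertical_scale = 10000 / 1900 ≈ 5.3

5.3x


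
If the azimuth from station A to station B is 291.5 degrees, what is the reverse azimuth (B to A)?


back azimuth = (291.5 + 180) mod 360 = 111.5 degrees

111.5 degrees


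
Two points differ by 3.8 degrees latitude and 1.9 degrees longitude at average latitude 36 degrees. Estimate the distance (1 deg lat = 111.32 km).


dlat_km = 3.8 * 111.32 = 423.016
dlon_km = 1.9 * 111.32 * cos(36) ≈ 171.114
dist = sqrt(423.016^2 + 171.114^2) ≈ 456.3 km

456.3 km


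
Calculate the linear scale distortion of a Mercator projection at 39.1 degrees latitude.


SF = 1 / cos(39.1) = 1 / 0.776046 = 1.289

1.289


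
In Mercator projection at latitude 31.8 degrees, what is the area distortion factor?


area_distortion = 1/cos^2(31.8) = 1.384

1.384


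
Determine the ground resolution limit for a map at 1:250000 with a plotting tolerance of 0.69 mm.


ground = 0.69 mm * 250000 / 1000 = 172.5 m

172.5 m


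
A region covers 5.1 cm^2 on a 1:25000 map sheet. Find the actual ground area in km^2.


ground_area = 5.1 * (25000/100)^2 = 318750.0 m^2 = 0.31875 km^2 ≈ 0.319 km^2

0.319 km^2


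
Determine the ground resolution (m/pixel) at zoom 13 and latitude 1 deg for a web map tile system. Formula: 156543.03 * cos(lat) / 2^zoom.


res = 156543.03 * cos(1) / 2^13 = 156543.03 * 0.9998477 / 8192 = 19.11 m/pixel

19.11 m/pixel


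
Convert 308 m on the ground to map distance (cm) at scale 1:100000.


map_cm = 308 * 100 / 100000 = 0.308 cm ≈ 0.31 cm

0.31 cm


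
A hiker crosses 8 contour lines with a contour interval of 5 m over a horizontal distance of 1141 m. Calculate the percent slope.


elevation change = 8 * 5 = 40 m
slope = 40 / 1141 * 100 = 3.5%

3.5%


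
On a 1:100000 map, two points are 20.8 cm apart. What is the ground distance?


ground = 20.8 cm * 100000 / 100 = 20800.0 m = 20.8 km

20.8 km


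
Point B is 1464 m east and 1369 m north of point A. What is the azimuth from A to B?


az = atan2(1464, 1369) = 46.9 deg
adjusted to 0-360: 46.9 degrees

46.9 degrees


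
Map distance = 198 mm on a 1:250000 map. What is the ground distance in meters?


ground = 198 mm * 250000 / 1000 = 49500.0 m

49500.0 m


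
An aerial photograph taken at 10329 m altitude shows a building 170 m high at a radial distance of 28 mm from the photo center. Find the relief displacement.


d = h * r / H = 170 * 28 / 10329 = 0.46 mm

0.46 mm


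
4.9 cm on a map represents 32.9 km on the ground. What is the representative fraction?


ground = 32.9 km = 3290000 cm; RF denominator = ground / map = 3290000 / 4.9 ≈ 671429; RF = 1:671429

1:671429


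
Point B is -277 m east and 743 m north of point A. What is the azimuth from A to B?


az = atan2(-277, 743) = -20.4 deg
adjusted to 0-360: 339.6 degrees

339.6 degrees


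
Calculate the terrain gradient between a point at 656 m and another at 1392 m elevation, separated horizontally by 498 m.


gradient = (1392 - 656) / 498 = 736 / 498 = 1.4779

1.4779


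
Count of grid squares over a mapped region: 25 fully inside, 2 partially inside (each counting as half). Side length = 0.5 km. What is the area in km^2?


effective squares = 25 + 2 * 0.5 = 26.0
area = 26.0 * 0.25 = 6.5 km^2

6.5 km^2


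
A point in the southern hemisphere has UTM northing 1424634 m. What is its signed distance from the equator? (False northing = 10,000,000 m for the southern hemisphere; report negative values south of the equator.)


For southern: actual = 1424634 - 10000000 = -8575366 m

-8575366 m


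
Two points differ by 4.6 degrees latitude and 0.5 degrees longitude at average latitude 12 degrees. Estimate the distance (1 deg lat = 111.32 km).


dlat_km = 4.6 * 111.32 = 512.072
dlon_km = 0.5 * 111.32 * cos(12) ≈ 54.444
dist = sqrt(512.072^2 + 54.444^2) ≈ 515.0 km

515.0 km


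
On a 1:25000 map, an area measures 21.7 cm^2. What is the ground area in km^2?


ground_area = 21.7 * (25000/100)^2 = 1356250.0 m^2 = 1.35625 km^2 ≈ 1.356 km^2

1.356 km^2


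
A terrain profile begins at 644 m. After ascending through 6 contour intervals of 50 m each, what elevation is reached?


elevation = 644 + 6 * 50 = 944 m

944 m


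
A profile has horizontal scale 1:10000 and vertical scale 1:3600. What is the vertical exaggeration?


VE = horizontal_scale / vertical_scale = 10000 / 3600 ≈ 2.8

2.8x


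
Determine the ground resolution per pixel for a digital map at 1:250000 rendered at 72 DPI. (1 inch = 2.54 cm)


pixel_cm = 2.54 / 72 ≈ 0.035278 cm
ground = pixel_cm * 250000 / 100 = 2.54 * 250000 / (72 * 100) = 635000 / 7200 ≈ 88.19 m

88.19 m


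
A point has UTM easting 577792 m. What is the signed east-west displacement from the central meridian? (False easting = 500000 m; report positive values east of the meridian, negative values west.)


displacement = 577792 - 500000 = 77792 m

77792 m


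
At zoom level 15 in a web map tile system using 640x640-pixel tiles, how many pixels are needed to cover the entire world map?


tiles per axis = 2^15 = 32768
total tiles = 32768^2 = 1073741824
pixels per axis = 32768 * 640 = 20971520
total pixels = 20971520^2 = 439804651110400

439804651110400 pixels


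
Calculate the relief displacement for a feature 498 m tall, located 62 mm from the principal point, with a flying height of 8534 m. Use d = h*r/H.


d = h * r / H = 498 * 62 / 8534 = 3.62 mm

3.62 mm


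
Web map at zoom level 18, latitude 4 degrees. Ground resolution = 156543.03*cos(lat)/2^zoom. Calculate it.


res = 156543.03 * cos(4) / 2^18 = 156543.03 * 0.99756405 / 262144 = 0.6 m/pixel

0.6 m/pixel


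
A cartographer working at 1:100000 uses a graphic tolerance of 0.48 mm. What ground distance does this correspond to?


ground = 0.48 mm * 100000 / 1000 = 48.0 m

48.0 m


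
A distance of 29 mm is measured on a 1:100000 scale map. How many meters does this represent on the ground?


ground = 29 mm * 100000 / 1000 = 2900.0 m

2900.0 m


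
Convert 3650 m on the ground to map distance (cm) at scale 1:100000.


map_cm = 3650 * 100 / 100000 = 3.65 cm

3.65 cm


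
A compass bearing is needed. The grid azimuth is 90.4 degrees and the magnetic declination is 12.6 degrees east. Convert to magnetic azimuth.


magnetic azimuth = grid azimuth - declination (east +ve)
mag_az = 90.4 - 12.6 = 77.8 degrees

77.8 degrees


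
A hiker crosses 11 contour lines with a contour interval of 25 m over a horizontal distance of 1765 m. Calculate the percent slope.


elevation change = 11 * 25 = 275 m
slope = 275 / 1765 * 100 = 15.6%

15.6%


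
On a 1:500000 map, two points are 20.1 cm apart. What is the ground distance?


ground = 20.1 cm * 500000 / 100 = 100500.0 m = 100.5 km

100.5 km


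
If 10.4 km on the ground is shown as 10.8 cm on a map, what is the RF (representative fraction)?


ground = 10.4 km = 1040000 cm; RF denominator = ground / map = 1040000 / 10.8 ≈ 96296; RF = 1:96296

1:96296


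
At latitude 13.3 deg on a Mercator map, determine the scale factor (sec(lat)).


SF = 1 / cos(13.3) = 1 / 0.973179 = 1.028

1.028


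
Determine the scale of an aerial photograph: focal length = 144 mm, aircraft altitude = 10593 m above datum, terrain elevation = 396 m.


scale = f / (H - h) = 144 mm / 10197 m = 144 / 10197000 = 1:70813

1:70813


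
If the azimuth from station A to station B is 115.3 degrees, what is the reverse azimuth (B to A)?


back azimuth = (115.3 + 180) mod 360 = 295.3 degrees

295.3 degrees


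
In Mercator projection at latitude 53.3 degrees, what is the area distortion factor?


area_distortion = 1/cos^2(53.3) = 2.8

2.8


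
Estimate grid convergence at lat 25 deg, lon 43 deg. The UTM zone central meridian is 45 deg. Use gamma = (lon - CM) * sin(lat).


gamma = (43 - 45) * sin(25) = -2 * 0.422618 = -0.845 degrees

-0.845 degrees


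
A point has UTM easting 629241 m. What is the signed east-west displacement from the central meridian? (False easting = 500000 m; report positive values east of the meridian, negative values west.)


displacement = 629241 - 500000 = 129241 m

129241 m


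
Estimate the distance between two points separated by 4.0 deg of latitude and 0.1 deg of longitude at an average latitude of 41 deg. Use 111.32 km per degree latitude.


dlat_km = 4.0 * 111.32 = 445.28
dlon_km = 0.1 * 111.32 * cos(41) ≈ 8.401
dist = sqrt(445.28^2 + 8.401^2) ≈ 445.4 km

445.4 km


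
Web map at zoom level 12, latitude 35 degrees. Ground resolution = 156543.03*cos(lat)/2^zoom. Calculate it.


res = 156543.03 * cos(35) / 2^12 = 156543.03 * 0.81915204 / 4096 = 31.31 m/pixel

31.31 m/pixel


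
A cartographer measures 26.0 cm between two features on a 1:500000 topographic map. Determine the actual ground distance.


ground = 26.0 cm * 500000 / 100 = 130000.0 m = 130.0 km

130.0 km


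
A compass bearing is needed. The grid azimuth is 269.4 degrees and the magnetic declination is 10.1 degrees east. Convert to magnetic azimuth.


magnetic azimuth = grid azimuth - declination (east +ve)
mag_az = 269.4 - 10.1 = 259.3 degrees

259.3 degrees


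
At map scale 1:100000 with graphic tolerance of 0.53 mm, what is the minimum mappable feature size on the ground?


ground = 0.53 mm * 100000 / 1000 = 53.0 m

53.0 m


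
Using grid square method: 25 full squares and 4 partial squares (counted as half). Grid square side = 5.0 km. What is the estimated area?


effective squares = 25 + 4 * 0.5 = 27.0
area = 27.0 * 25.0 = 675.0 km^2

675.0 km^2


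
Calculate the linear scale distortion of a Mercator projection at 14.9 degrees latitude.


SF = 1 / cos(14.9) = 1 / 0.966376 = 1.035

1.035


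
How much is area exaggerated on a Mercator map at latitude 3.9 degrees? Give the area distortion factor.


area_distortion = 1/cos^2(3.9) = 1.005

1.005


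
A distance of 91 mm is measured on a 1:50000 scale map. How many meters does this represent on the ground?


ground = 91 mm * 50000 / 1000 = 4550.0 m

4550.0 m


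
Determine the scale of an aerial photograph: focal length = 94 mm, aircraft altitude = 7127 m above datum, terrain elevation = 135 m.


scale = f / (H - h) = 94 mm / 6992 m = 94 / 6992000 = 1:74383

1:74383


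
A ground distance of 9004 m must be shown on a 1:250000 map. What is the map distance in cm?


map_cm = 9004 * 100 / 250000 = 3.6016 cm ≈ 3.6 cm

3.6 cm


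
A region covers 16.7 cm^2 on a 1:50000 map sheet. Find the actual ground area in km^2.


ground_area = 16.7 * (50000/100)^2 = 4175000.0 m^2 = 4.175 km^2

4.175 km^2


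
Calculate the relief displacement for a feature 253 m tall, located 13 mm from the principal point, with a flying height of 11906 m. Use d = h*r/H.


d = h * r / H = 253 * 13 / 11906 = 0.28 mm

0.28 mm


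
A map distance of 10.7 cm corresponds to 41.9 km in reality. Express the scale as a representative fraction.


ground = 41.9 km = 4190000 cm; RF denominator = ground / map = 4190000 / 10.7 ≈ 391589; RF = 1:391589

1:391589


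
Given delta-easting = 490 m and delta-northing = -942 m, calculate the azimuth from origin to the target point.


az = atan2(490, -942) = 152.5 deg
adjusted to 0-360: 152.5 degrees

152.5 degrees


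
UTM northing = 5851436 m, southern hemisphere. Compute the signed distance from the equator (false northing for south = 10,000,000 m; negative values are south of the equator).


For southern: actual = 5851436 - 10000000 = -4148564 m

-4148564 m


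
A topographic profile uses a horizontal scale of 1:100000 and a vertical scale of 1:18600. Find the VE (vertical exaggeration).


VE = horizontal_scale / vertical_scale = 100000 / 18600 ≈ 5.4

5.4x
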